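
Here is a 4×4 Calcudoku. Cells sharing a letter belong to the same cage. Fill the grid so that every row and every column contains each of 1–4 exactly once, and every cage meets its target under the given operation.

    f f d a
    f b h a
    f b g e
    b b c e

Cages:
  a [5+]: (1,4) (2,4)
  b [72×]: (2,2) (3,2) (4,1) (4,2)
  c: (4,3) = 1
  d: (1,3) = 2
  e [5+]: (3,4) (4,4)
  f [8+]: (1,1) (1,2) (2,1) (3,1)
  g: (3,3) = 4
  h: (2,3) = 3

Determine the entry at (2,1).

1

Cage d is a single given cell, leaving (1,3) = 2.
Cage h is a single given cell, which forces (2,3) = 3.
Cage g is given, leaving (3,3) = 4.
Cage b has product 72, leaving (4,1) = 3.
Cage c is given, leaving (4,3) = 1.
Cage f has sum 8, leaving (1,1) = 4.
Row 1 already has 2, leaving (1,2) = 1.
Row 1 already has 1, leaving (1,4) = 3.
Cage b has product 72, which forces (3,2) = 3.
Column 4 now contains 3, which forces (3,4) = 1.
Cage f needs sum 8, leaving (2,1) = 1.
Cage a's pair has sum 5, so (2,4) = 2.
1 is placed in row 3; hence (3,1) = 2.
Cage e needs two cells with sum 5, leaving (4,4) = 4.
Row 2 now contains 2; hence (2,2) = 4.
4 is placed in row 4, so (4,2) = 2.
The full grid is 4 1 2 3 / 1 4 3 2 / 2 3 4 1 / 3 2 1 4.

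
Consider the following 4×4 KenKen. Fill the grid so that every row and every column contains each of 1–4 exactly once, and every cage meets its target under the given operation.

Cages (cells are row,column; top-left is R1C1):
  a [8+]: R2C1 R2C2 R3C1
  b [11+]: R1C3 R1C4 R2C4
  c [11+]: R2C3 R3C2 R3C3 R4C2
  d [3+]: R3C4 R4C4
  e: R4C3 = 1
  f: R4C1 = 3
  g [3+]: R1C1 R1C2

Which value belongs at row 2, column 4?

Cage b has sum 11; hence R1C3 = 4.
Cage b has sum 11; hence R1C4 = 3.
The 3 cells of cage b must have sum 11; hence R2C4 = 4.
Cage f is given; hence R4C1 = 3.
Cage e is given; hence R4C3 = 1.
Row 4 already has 1, which forces R4C4 = 2.
Cage a needs sum 8, which forces R2C1 = 1.
Cage a has sum 8, which forces R2C2 = 3.
Cage c has sum 11, which forces R2C3 = 2.
The 3 cells of cage a must have sum 8; hence R3C1 = 4.
The 4 cells of cage c must have sum 11; hence R3C2 = 2.
Cage c needs sum 11, so R3C3 = 3.
Column 4 already has 2, leaving R3C4 = 1.
2 is placed in row 4, which forces R4C2 = 4.
Column 1 already has 1, which forces R1C1 = 2.
Column 2 already has 2, leaving R1C2 = 1.
The full grid is 2 1 4 3 / 1 3 2 4 / 4 2 3 1 / 3 4 1 2.

4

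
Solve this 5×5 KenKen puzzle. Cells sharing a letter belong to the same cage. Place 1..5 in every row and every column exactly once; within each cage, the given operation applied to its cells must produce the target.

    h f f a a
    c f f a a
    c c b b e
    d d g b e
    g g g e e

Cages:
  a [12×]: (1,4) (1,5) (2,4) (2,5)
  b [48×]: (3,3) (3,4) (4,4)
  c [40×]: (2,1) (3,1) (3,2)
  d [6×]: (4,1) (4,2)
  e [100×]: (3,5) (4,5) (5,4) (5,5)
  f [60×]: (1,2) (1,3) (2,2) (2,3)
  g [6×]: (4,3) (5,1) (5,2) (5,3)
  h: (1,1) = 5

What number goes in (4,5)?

Cage h is a single given cell, which forces (1,1) = 5.
Cage b needs product 48, which forces (3,3) = 4.
Cage b has product 48, leaving (3,4) = 3.
Cage g has product 6, which forces (4,3) = 1.
Cage b needs product 48, so (4,4) = 4.
Row 4 already has 4; hence (4,5) = 5.
Cage e has product 100, which forces (5,4) = 5.
The 3 cells of cage c must have product 40, so (2,1) = 4.
4 is placed in row 3, which forces (3,1) = 2.
Cage c has product 40, so (3,2) = 5.
Column 5 now contains 5, which forces (3,5) = 1.
Column 1 already has 2, so (4,1) = 3.
3 is placed in row 4, which forces (4,2) = 2.
Column 1 already has 3, which forces (5,1) = 1.
1 is placed in row 5, leaving (5,2) = 3.
Row 5 now contains 3, so (5,3) = 2.
Cage e needs product 100, leaving (5,5) = 4.
Cage f needs product 60; hence (1,2) = 4.
Column 3 already has 2; hence (1,3) = 3.
Row 1 now contains 3, which forces (1,5) = 2.
Column 2 now contains 2, which forces (2,2) = 1.
Column 3 already has 2, leaving (2,3) = 5.
1 is placed in row 2, so (2,4) = 2.
Column 5 already has 2; hence (2,5) = 3.
Row 1 already has 2, leaving (1,4) = 1.
The full grid is 5 4 3 1 2 / 4 1 5 2 3 / 2 5 4 3 1 / 3 2 1 4 5 / 1 3 2 5 4.

5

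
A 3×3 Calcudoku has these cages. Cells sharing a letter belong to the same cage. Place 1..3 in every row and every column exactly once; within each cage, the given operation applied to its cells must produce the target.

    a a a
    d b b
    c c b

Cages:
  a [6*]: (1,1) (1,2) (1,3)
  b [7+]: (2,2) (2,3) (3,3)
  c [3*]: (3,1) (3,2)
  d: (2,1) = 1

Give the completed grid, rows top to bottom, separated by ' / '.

2 3 1 / 1 2 3 / 3 1 2

Cage d is a single given cell, so (2,1) = 1.
1 is placed in row 2, so (2,3) = 3.
Column 1 now contains 1, leaving (3,1) = 3.
Row 3 already has 3; hence (3,2) = 1.
Column 3 now contains 3, which forces (3,3) = 2.
Column 1 now contains 3, so (1,1) = 2.
Cage a needs product 6, which forces (1,2) = 3.
Column 3 already has 2, so (1,3) = 1.
Row 2 now contains 3; hence (2,2) = 2.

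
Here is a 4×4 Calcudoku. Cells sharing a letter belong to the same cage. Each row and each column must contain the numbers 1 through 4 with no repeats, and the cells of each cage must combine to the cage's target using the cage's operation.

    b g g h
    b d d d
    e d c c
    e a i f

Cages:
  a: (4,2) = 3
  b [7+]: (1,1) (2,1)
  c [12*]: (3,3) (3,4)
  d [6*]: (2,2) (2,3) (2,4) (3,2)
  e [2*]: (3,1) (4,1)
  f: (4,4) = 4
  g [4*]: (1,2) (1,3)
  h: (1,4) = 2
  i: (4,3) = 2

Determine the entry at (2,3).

H is a freebie, leaving (1,4) = 2.
The 4 cells of cage d must have product 6, leaving (3,2) = 1.
Cage a is a single given cell, which forces (4,2) = 3.
I is a freebie, which forces (4,3) = 2.
Cage f is given, which forces (4,4) = 4.
Column 2 already has 1, so (1,2) = 4.
Cage g's pair has product 4, leaving (1,3) = 1.
3 is placed in column 2, which forces (2,2) = 2.
1 is placed in column 3, leaving (2,3) = 3.
Row 2 now contains 3; hence (2,4) = 1.
Row 3 already has 1, which forces (3,1) = 2.
The two cells of cage c must have product 12; hence (3,3) = 4.
4 is placed in column 4, which forces (3,4) = 3.
Row 4 now contains 2, so (4,1) = 1.
Row 1 now contains 4; hence (1,1) = 3.
Row 2 now contains 3; hence (2,1) = 4.
The full grid is 3 4 1 2 / 4 2 3 1 / 2 1 4 3 / 1 3 2 4.

3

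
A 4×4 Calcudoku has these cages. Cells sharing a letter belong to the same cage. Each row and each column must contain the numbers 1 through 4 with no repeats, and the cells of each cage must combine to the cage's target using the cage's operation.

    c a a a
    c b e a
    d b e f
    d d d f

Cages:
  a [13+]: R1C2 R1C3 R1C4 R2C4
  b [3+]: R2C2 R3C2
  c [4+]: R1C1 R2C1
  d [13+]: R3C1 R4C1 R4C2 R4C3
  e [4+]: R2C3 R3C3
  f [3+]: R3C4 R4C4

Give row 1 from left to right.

1 4 2 3

Cage a needs sum 13; hence R2C4 = 4.
Cage d has sum 13, so R3C1 = 4.
The only place for 1 in row 1 is R1C1.
Column 1 now contains 1; hence R2C1 = 3.
Row 2 already has 3, so R2C3 = 1.
1 is placed in column 3, so R3C3 = 3.
3 is placed in column 1, so R4C1 = 2.
Row 4 already has 2, leaving R4C3 = 4.
Row 4 already has 2, leaving R4C4 = 1.
Cage a has sum 13, so R1C2 = 4.
Column 3 already has 4, leaving R1C3 = 2.
Cage a needs sum 13, which forces R1C4 = 3.
Row 2 already has 1; hence R2C2 = 2.
Cage b's pair has sum 3, so R3C2 = 1.
Column 4 already has 1, so R3C4 = 2.
4 is placed in row 4, so R4C2 = 3.
Completed grid: 1 4 2 3 / 3 2 1 4 / 4 1 3 2 / 2 3 4 1.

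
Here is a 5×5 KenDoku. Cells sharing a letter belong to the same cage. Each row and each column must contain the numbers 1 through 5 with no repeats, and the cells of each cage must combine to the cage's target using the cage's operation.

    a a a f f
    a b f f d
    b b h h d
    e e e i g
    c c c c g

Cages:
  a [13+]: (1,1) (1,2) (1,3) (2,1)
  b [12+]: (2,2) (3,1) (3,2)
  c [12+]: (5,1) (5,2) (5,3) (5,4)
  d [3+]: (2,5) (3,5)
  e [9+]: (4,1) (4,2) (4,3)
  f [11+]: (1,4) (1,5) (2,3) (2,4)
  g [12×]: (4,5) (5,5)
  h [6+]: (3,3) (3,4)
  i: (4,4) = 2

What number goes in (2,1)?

Cage i is given, leaving (4,4) = 2.
Row 4 needs a 4, and only (4,5) is open for it.
4 is placed in column 5, so (5,5) = 3.
The only place for 5 in column 5 is (1,5).
Cage f has sum 11, which forces (1,4) = 1.
Cage a needs sum 13, which forces (2,1) = 4.
Row 2 now contains 4, leaving (2,4) = 3.
Row 2 now contains 3; hence (2,2) = 5.
Cage f has sum 11, leaving (2,3) = 2.
2 is placed in row 2, which forces (2,5) = 1.
Column 3 already has 2, which forces (3,3) = 1.
1 is placed in column 5, which forces (3,5) = 2.
The 3 cells of cage b must have sum 12; hence (3,1) = 3.
Row 3 now contains 2, so (3,2) = 4.
Cage h's pair has sum 6; hence (3,4) = 5.
Column 4 now contains 5, leaving (5,4) = 4.
Column 1 now contains 3; hence (1,1) = 2.
The 4 cells of cage a must have sum 13, so (1,2) = 3.
The 4 cells of cage a must have sum 13; hence (1,3) = 4.
3 is placed in column 2, so (4,2) = 1.
Column 1 already has 2, so (5,1) = 1.
Column 2 now contains 1, which forces (5,2) = 2.
4 is placed in row 5, leaving (5,3) = 5.
1 is placed in row 4, which forces (4,1) = 5.
Column 3 already has 5; hence (4,3) = 3.
Filled in: 2 3 4 1 5 / 4 5 2 3 1 / 3 4 1 5 2 / 5 1 3 2 4 / 1 2 5 4 3.

4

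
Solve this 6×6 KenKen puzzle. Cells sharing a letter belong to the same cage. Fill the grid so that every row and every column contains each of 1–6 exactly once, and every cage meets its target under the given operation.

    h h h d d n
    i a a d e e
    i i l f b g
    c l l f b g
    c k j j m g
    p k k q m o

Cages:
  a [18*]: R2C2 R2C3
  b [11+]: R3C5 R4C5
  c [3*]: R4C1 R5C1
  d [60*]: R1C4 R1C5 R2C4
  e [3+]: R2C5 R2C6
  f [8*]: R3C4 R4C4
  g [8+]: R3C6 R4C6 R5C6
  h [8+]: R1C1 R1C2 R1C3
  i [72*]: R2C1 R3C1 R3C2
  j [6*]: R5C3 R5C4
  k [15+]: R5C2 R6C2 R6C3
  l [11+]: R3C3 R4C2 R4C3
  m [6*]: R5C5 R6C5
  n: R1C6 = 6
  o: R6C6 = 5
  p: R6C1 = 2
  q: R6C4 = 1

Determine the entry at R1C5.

4

N is a freebie, leaving R1C6 = 6.
P is a freebie, leaving R6C1 = 2.
Q is a freebie, so R6C4 = 1.
O is a freebie, so R6C6 = 5.
Row 2 needs a 5, and only R2C4 is open for it.
The only place for 4 in row 2 is R2C1.
Row 5 needs a 4, and only R5C6 is open for it.
The only place for 5 in row 5 is R5C2.
The only place for 6 in row 5 is R5C4.
Cage j needs two cells with product 6, which forces R5C3 = 1.
Row 5 now contains 1, leaving R5C5 = 2.
2 is placed in column 5, so R2C5 = 1.
Cage e's pair has sum 3, so R2C6 = 2.
Cage c's pair has product 3, so R4C1 = 1.
Row 4 now contains 1, which forces R4C6 = 3.
Row 5 now contains 1, leaving R5C1 = 3.
The two cells of cage m must have product 6, which forces R6C5 = 3.
3 is placed in column 1, which forces R1C1 = 5.
Cage h needs sum 8, which forces R1C2 = 1.
Cage h has sum 8, which forces R1C3 = 2.
Cage d needs product 60, so R1C4 = 3.
Column 5 now contains 3; hence R1C5 = 4.
3 is placed in column 1, leaving R3C1 = 6.
Cage i has product 72, leaving R3C2 = 3.
Row 3 already has 6; hence R3C5 = 5.
Column 6 now contains 3, so R3C6 = 1.
Column 5 already has 5, leaving R4C5 = 6.
3 is placed in column 2, which forces R2C2 = 6.
The two cells of cage a must have product 18; hence R2C3 = 3.
5 is placed in row 3, leaving R3C3 = 4.
Row 3 already has 4; hence R3C4 = 2.
Cage l has sum 11, which forces R4C2 = 2.
Cage l has sum 11; hence R4C3 = 5.
2 is placed in column 4, which forces R4C4 = 4.
6 is placed in column 2, which forces R6C2 = 4.
Column 3 now contains 4; hence R6C3 = 6.
The full grid is 5 1 2 3 4 6 / 4 6 3 5 1 2 / 6 3 4 2 5 1 / 1 2 5 4 6 3 / 3 5 1 6 2 4 / 2 4 6 1 3 5.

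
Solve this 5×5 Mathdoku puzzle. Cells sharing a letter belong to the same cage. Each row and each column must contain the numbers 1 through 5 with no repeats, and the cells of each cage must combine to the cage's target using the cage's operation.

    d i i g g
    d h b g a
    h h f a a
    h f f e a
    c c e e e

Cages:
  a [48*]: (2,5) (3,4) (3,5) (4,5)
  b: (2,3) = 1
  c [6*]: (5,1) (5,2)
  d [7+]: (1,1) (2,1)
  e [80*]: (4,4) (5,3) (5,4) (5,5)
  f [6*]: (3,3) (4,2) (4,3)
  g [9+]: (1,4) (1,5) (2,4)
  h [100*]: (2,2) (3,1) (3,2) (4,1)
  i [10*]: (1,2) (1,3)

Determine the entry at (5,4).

1

Cage b is given, so (2,3) = 1.
Cage f has product 6, which forces (4,2) = 1.
In row 4, 5 can only go at (4,1), so (4,1) = 5.
The only place for 5 in row 3 is (3,2).
5 is placed in column 2, which forces (1,2) = 2.
The two cells of cage i must have product 10, leaving (1,3) = 5.
Column 2 now contains 2, leaving (2,2) = 4.
Column 2 now contains 2; hence (5,2) = 3.
Cage d needs two cells with sum 7, which forces (1,1) = 4.
4 is placed in row 2; hence (2,1) = 3.
Row 2 now contains 3, which forces (2,5) = 2.
Cage h needs product 100, which forces (3,1) = 1.
Row 5 now contains 3, so (5,1) = 2.
Row 5 already has 2, which forces (5,3) = 4.
2 is placed in row 2; hence (2,4) = 5.
Cage a has product 48, leaving (3,4) = 2.
Cage e has product 80, so (4,4) = 4.
Row 4 already has 4, so (4,5) = 3.
5 is placed in column 4, so (5,4) = 1.
Row 5 already has 1, which forces (5,5) = 5.
Column 4 already has 1; hence (1,4) = 3.
3 is placed in column 5, which forces (1,5) = 1.
Row 3 now contains 2; hence (3,3) = 3.
3 is placed in column 5, which forces (3,5) = 4.
3 is placed in row 4; hence (4,3) = 2.
Completed grid: 4 2 5 3 1 / 3 4 1 5 2 / 1 5 3 2 4 / 5 1 2 4 3 / 2 3 4 1 5.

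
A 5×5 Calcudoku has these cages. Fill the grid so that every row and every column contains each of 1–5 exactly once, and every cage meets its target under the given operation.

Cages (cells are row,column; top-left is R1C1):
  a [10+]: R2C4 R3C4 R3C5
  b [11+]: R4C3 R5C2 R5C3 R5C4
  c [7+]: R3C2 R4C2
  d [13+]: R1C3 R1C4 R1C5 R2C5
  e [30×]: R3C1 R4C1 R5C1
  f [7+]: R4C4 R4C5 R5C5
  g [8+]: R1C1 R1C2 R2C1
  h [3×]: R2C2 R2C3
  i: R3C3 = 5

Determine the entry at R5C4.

2

Cage i is a single given cell, so R3C3 = 5.
The only place for 1 in column 1 is R1C1.
In column 1, 4 can only go at R2C1, so R2C1 = 4.
The 3 cells of cage g must have sum 8, leaving R1C2 = 3.
Column 2 now contains 3; hence R2C2 = 1.
1 is placed in row 2, leaving R2C3 = 3.
Row 2 already has 4, so R2C4 = 5.
Row 2 already has 4; hence R2C5 = 2.
Cage d needs sum 13, so R1C5 = 5.
Cage c's pair has sum 7; hence R3C2 = 2.
The two cells of cage c must have sum 7, leaving R4C2 = 5.
Column 2 already has 5, leaving R5C2 = 4.
2 is placed in row 3, leaving R3C1 = 3.
The 3 cells of cage e must have product 30, so R4C1 = 2.
The 4 cells of cage b must have sum 11, so R4C3 = 4.
2 is placed in row 4, leaving R4C4 = 3.
Row 4 now contains 4, so R4C5 = 1.
Cage e has product 30, which forces R5C1 = 5.
Column 5 now contains 1, so R5C5 = 3.
Column 3 now contains 4, so R1C3 = 2.
Cage d needs sum 13; hence R1C4 = 4.
Cage a needs sum 10; hence R3C4 = 1.
Column 5 now contains 1, so R3C5 = 4.
Column 3 now contains 2, leaving R5C3 = 1.
Column 4 already has 1, so R5C4 = 2.
Filled in: 1 3 2 4 5 / 4 1 3 5 2 / 3 2 5 1 4 / 2 5 4 3 1 / 5 4 1 2 3.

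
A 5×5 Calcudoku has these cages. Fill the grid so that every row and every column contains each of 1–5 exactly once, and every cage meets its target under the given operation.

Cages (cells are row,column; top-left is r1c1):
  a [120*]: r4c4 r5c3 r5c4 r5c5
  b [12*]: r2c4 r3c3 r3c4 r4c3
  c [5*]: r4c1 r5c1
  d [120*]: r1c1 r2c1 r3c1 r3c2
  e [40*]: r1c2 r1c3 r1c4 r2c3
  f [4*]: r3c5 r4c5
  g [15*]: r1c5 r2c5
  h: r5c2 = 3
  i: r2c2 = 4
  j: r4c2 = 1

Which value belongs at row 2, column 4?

1

I is a freebie; hence r2c2 = 4.
Cage j is a single given cell, so r4c2 = 1.
Row 4 already has 1; hence r4c5 = 4.
Cage h is a single given cell, which forces r5c2 = 3.
4 is placed in column 5; hence r3c5 = 1.
Row 4 already has 1, which forces r4c1 = 5.
Cage a needs product 120, leaving r4c4 = 3.
Cage c needs two cells with product 5; hence r5c1 = 1.
Cage b has product 12, so r2c4 = 1.
Cage d needs product 120; hence r3c2 = 5.
Cage b has product 12, leaving r3c3 = 3.
Cage b has product 12, so r3c4 = 2.
Row 4 now contains 3, leaving r4c3 = 2.
Column 2 now contains 5, leaving r1c2 = 2.
Cage e has product 40; hence r1c3 = 1.
Cage e needs product 40, so r1c4 = 4.
2 is placed in column 3; hence r2c3 = 5.
Row 2 now contains 5; hence r2c5 = 3.
Row 3 already has 2, leaving r3c1 = 4.
Column 3 now contains 5; hence r5c3 = 4.
Column 4 now contains 4, leaving r5c4 = 5.
Cage a needs product 120, leaving r5c5 = 2.
Row 1 now contains 2, which forces r1c1 = 3.
Column 5 now contains 3, which forces r1c5 = 5.
3 is placed in row 2, which forces r2c1 = 2.
The full grid is 3 2 1 4 5 / 2 4 5 1 3 / 4 5 3 2 1 / 5 1 2 3 4 / 1 3 4 5 2.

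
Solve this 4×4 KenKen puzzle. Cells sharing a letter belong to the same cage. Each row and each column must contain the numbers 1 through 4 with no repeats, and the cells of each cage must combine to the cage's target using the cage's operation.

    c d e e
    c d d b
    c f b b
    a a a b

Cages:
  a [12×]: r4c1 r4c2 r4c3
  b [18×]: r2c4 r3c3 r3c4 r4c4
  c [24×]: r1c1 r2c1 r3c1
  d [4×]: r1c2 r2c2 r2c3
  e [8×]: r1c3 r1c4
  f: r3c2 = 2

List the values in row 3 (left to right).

F is a freebie; hence r3c2 = 2.
The 4 cells of cage b must have product 18, leaving r3c3 = 3.
Row 3 now contains 2, so r3c4 = 1.
Column 2 now contains 2, which forces r1c2 = 1.
The 3 cells of cage d must have product 4; hence r2c2 = 4.
Cage d needs product 4; hence r2c3 = 1.
3 is placed in row 3; hence r3c1 = 4.
4 is placed in column 2, leaving r4c2 = 3.
Column 3 already has 1; hence r4c3 = 4.
Row 4 now contains 3, so r4c4 = 2.
Column 3 now contains 4, so r1c3 = 2.
Column 4 now contains 2, so r1c4 = 4.
Column 4 now contains 2, so r2c4 = 3.
Row 4 now contains 3, leaving r4c1 = 1.
Row 1 now contains 2, which forces r1c1 = 3.
Row 2 already has 3, which forces r2c1 = 2.
The full grid is 3 1 2 4 / 2 4 1 3 / 4 2 3 1 / 1 3 4 2.

4 2 3 1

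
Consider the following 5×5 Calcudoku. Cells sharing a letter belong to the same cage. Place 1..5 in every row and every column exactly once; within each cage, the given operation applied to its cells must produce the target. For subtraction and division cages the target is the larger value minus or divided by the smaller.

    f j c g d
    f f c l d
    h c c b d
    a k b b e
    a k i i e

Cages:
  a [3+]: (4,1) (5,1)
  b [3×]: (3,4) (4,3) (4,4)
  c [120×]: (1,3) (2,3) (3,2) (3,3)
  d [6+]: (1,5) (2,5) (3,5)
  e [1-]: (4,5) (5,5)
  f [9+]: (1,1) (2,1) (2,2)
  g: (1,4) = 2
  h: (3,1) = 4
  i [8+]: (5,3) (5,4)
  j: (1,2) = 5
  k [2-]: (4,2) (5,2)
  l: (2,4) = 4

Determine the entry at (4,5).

5

Cage j is a single given cell, which forces (1,2) = 5.
G is a freebie, so (1,4) = 2.
Cage l is a single given cell; hence (2,4) = 4.
Cage h is given, leaving (3,1) = 4.
The 3 cells of cage b must have product 3; hence (3,4) = 1.
Cage b needs product 3; hence (4,3) = 1.
Cage b has product 3, leaving (4,4) = 3.
3 is placed in column 4, so (5,4) = 5.
Cage c has product 120; hence (1,3) = 4.
The 3 cells of cage f must have sum 9; hence (2,1) = 5.
Row 4 already has 1, which forces (4,1) = 2.
2 is placed in row 4, which forces (4,2) = 4.
Row 4 already has 4, leaving (4,5) = 5.
Cage a needs two cells with sum 3, which forces (5,1) = 1.
4 is placed in column 2, leaving (5,2) = 2.
5 is placed in row 5, which forces (5,3) = 3.
Row 5 now contains 3, which forces (5,5) = 4.
Column 1 now contains 1, so (1,1) = 3.
Row 1 already has 3, which forces (1,5) = 1.
Cage f needs sum 9, so (2,2) = 1.
Column 3 already has 3; hence (2,3) = 2.
Row 2 already has 2, which forces (2,5) = 3.
2 is placed in column 2, so (3,2) = 3.
The 4 cells of cage c must have product 120, leaving (3,3) = 5.
Column 5 already has 3; hence (3,5) = 2.
The full grid is 3 5 4 2 1 / 5 1 2 4 3 / 4 3 5 1 2 / 2 4 1 3 5 / 1 2 3 5 4.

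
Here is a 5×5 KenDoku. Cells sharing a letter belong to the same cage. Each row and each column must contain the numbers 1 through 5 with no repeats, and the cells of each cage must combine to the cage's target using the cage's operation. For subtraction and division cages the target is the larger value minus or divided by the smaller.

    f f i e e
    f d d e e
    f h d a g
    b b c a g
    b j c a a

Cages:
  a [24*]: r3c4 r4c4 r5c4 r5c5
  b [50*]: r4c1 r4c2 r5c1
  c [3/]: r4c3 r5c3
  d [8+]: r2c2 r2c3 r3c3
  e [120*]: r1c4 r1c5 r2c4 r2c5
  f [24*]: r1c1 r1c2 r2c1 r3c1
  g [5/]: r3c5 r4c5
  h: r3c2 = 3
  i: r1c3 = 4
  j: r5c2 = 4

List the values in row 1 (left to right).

1 2 4 5 3

Cage i is a single given cell, so r1c3 = 4.
H is a freebie, which forces r3c2 = 3.
Cage b needs product 50, leaving r4c1 = 2.
Cage b needs product 50; hence r4c2 = 5.
5 is placed in row 4, which forces r4c5 = 1.
Cage b needs product 50; hence r5c1 = 5.
Cage j is given, leaving r5c2 = 4.
Cage f has product 24, leaving r1c2 = 2.
Column 2 already has 2, which forces r2c2 = 1.
1 is placed in column 5, so r3c5 = 5.
Row 4 now contains 1, which forces r4c3 = 3.
Row 4 now contains 3; hence r4c4 = 4.
Cage c needs two cells with quotient 3, which forces r5c3 = 1.
Cage e needs product 120, so r1c4 = 5.
5 is placed in column 5, leaving r1c5 = 3.
Cage d has sum 8, so r2c3 = 5.
Cage e has product 120, which forces r2c4 = 2.
Cage e has product 120, leaving r2c5 = 4.
Column 3 now contains 1; hence r3c3 = 2.
Cage a has product 24; hence r3c4 = 1.
Column 4 now contains 2, leaving r5c4 = 3.
3 is placed in column 5; hence r5c5 = 2.
Row 1 already has 3; hence r1c1 = 1.
Row 2 now contains 4; hence r2c1 = 3.
Row 3 now contains 1; hence r3c1 = 4.
Completed grid: 1 2 4 5 3 / 3 1 5 2 4 / 4 3 2 1 5 / 2 5 3 4 1 / 5 4 1 3 2.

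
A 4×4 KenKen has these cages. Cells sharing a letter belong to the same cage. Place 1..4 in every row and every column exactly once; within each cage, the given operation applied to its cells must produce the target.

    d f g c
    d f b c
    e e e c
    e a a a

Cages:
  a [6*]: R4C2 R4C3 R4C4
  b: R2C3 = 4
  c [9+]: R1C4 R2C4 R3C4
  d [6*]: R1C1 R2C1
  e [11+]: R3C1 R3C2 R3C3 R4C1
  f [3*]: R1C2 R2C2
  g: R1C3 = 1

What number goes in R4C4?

G is a freebie, leaving R1C3 = 1.
B is a freebie, so R2C3 = 4.
Row 1 now contains 1; hence R1C2 = 3.
The two cells of cage f must have product 3, so R2C2 = 1.
Column 2 already has 1, so R4C2 = 2.
Row 4 now contains 2, so R4C3 = 3.
Row 4 already has 3, which forces R4C4 = 1.
Row 1 already has 3, so R1C1 = 2.
Row 1 now contains 2, so R1C4 = 4.
Cage d's pair has product 6, leaving R2C1 = 3.
Row 2 already has 3; hence R2C4 = 2.
Cage e has sum 11, which forces R3C1 = 1.
2 is placed in column 2, so R3C2 = 4.
Column 3 already has 3, so R3C3 = 2.
Column 4 already has 2, which forces R3C4 = 3.
Row 4 already has 3, so R4C1 = 4.
Completed grid: 2 3 1 4 / 3 1 4 2 / 1 4 2 3 / 4 2 3 1.

1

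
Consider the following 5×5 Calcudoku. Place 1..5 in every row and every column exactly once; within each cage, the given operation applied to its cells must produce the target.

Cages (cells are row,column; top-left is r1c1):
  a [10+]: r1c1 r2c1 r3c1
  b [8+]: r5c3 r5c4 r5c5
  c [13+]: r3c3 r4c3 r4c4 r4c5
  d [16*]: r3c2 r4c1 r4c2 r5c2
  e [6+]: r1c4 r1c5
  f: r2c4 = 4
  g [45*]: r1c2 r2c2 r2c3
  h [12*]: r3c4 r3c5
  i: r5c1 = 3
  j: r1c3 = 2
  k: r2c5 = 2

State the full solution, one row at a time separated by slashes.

4 3 2 1 5 / 1 5 3 4 2 / 5 2 1 3 4 / 2 1 4 5 3 / 3 4 5 2 1

Cage g needs product 45, leaving r1c2 = 3.
Cage j is a single given cell; hence r1c3 = 2.
Cage g has product 45; hence r2c2 = 5.
Cage g has product 45, so r2c3 = 3.
F is a freebie; hence r2c4 = 4.
Cage k is given, leaving r2c5 = 2.
Column 4 already has 4, which forces r3c4 = 3.
3 is placed in row 3, so r3c5 = 4.
The 4 cells of cage d must have product 16, so r4c1 = 2.
I is a freebie; hence r5c1 = 3.
The 3 cells of cage a must have sum 10, which forces r1c1 = 4.
Row 2 already has 2; hence r2c1 = 1.
Cage a has sum 10, so r3c1 = 5.
Row 3 already has 5, so r3c3 = 1.
The 4 cells of cage c must have sum 13, so r4c3 = 4.
The 4 cells of cage c must have sum 13, which forces r4c5 = 3.
1 is placed in column 3, which forces r5c3 = 5.
The 3 cells of cage b must have sum 8, leaving r5c4 = 2.
Row 5 already has 5, leaving r5c5 = 1.
Cage e needs two cells with sum 6, leaving r1c4 = 1.
Column 5 now contains 1, leaving r1c5 = 5.
1 is placed in row 3, which forces r3c2 = 2.
Row 4 already has 4, which forces r4c2 = 1.
Cage c needs sum 13, which forces r4c4 = 5.
Row 5 already has 1, leaving r5c2 = 4.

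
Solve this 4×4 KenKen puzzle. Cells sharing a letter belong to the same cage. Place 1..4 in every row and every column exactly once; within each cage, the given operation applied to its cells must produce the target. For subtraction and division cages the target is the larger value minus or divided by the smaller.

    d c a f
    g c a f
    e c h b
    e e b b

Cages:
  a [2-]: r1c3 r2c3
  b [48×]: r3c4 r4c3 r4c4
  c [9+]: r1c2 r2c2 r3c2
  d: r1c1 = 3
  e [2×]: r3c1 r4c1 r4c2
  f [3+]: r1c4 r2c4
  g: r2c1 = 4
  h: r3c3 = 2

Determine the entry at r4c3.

4

Cage d is a single given cell, so r1c1 = 3.
G is a freebie; hence r2c1 = 4.
The 3 cells of cage e must have product 2; hence r3c1 = 1.
H is a freebie, so r3c3 = 2.
The 3 cells of cage b must have product 48; hence r3c4 = 4.
Cage e needs product 2, which forces r4c1 = 2.
The 3 cells of cage e must have product 2; hence r4c2 = 1.
Cage b has product 48, which forces r4c3 = 4.
The 3 cells of cage b must have product 48, so r4c4 = 3.
The 3 cells of cage c must have sum 9, leaving r1c2 = 4.
Column 3 now contains 4, leaving r1c3 = 1.
1 is placed in row 1, so r1c4 = 2.
Cage c has sum 9, which forces r2c2 = 2.
Cage a's pair has difference 2; hence r2c3 = 3.
2 is placed in column 4, so r2c4 = 1.
Row 3 already has 4, leaving r3c2 = 3.
The full grid is 3 4 1 2 / 4 2 3 1 / 1 3 2 4 / 2 1 4 3.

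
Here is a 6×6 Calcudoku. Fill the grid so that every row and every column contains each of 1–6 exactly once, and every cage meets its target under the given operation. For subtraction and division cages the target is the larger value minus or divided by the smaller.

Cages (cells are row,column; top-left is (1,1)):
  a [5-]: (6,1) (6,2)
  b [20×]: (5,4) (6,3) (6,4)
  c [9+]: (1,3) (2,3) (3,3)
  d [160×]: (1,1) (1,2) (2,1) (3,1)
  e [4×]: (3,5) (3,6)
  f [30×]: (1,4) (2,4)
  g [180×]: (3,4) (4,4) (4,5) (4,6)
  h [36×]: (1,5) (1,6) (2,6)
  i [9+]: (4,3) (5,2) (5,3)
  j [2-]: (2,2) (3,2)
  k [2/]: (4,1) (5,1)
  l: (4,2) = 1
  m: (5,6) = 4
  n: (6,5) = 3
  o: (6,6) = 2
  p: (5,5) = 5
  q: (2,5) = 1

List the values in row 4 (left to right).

The 4 cells of cage d must have product 160; hence (1,2) = 4.
Q is a freebie, leaving (2,5) = 1.
Column 5 already has 1, which forces (3,5) = 4.
4 is placed in row 3, leaving (3,6) = 1.
Cage l is given, which forces (4,2) = 1.
P is a freebie; hence (5,5) = 5.
Cage m is a single given cell, leaving (5,6) = 4.
Column 2 now contains 1; hence (6,2) = 6.
Cage n is given, which forces (6,5) = 3.
Cage o is a single given cell, leaving (6,6) = 2.
The 3 cells of cage h must have product 36, which forces (1,5) = 2.
The 4 cells of cage d must have product 160, leaving (2,1) = 4.
Column 5 already has 2, leaving (4,5) = 6.
Cage b has product 20, which forces (5,4) = 1.
Row 6 now contains 6, so (6,1) = 1.
2 is placed in row 1, so (1,1) = 5.
Cage c needs sum 9, so (1,3) = 1.
Row 1 now contains 5, so (1,4) = 6.
Row 1 now contains 6; hence (1,6) = 3.
Column 4 already has 6; hence (2,4) = 5.
3 is placed in column 6, so (2,6) = 6.
Cage d has product 160, so (3,1) = 2.
Row 3 now contains 2, leaving (3,4) = 3.
Cage k's pair has quotient 2; hence (4,1) = 3.
Cage i needs sum 9, which forces (4,3) = 4.
3 is placed in column 4; hence (4,4) = 2.
3 is placed in column 6, leaving (4,6) = 5.
Cage k's pair has quotient 2; hence (5,1) = 6.
4 is placed in column 3, which forces (6,3) = 5.
Column 4 now contains 5, leaving (6,4) = 4.
Row 2 now contains 5, leaving (2,2) = 3.
Cage c has sum 9; hence (2,3) = 2.
Row 3 now contains 3, leaving (3,2) = 5.
Column 3 now contains 5, so (3,3) = 6.
3 is placed in column 2, leaving (5,2) = 2.
Column 3 already has 2, leaving (5,3) = 3.
Filled in: 5 4 1 6 2 3 / 4 3 2 5 1 6 / 2 5 6 3 4 1 / 3 1 4 2 6 5 / 6 2 3 1 5 4 / 1 6 5 4 3 2.

3 1 4 2 6 5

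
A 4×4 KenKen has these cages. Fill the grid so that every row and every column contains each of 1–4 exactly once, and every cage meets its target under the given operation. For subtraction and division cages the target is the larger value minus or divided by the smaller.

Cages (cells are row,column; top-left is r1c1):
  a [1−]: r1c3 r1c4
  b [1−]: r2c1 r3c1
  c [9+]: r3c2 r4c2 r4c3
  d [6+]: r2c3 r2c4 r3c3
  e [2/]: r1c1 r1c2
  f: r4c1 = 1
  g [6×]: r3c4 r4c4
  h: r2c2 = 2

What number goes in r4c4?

3

Cage h is a single given cell, leaving r2c2 = 2.
F is a freebie, leaving r4c1 = 1.
Cage e needs two cells with quotient 2, which forces r1c1 = 2.
Cage c needs sum 9, leaving r4c3 = 2.
2 is placed in row 4, so r4c4 = 3.
Cage a needs two cells with difference 1, leaving r1c3 = 3.
Cage a needs two cells with difference 1; hence r1c4 = 4.
Cage d has sum 6, so r2c3 = 4.
Column 4 now contains 3, which forces r2c4 = 1.
Cage c has sum 9, which forces r3c2 = 3.
Column 3 already has 2, which forces r3c3 = 1.
Column 4 now contains 3, which forces r3c4 = 2.
Row 4 already has 3, so r4c2 = 4.
4 is placed in row 1, so r1c2 = 1.
4 is placed in row 2, so r2c1 = 3.
Row 3 already has 3, so r3c1 = 4.
Filled in: 2 1 3 4 / 3 2 4 1 / 4 3 1 2 / 1 4 2 3.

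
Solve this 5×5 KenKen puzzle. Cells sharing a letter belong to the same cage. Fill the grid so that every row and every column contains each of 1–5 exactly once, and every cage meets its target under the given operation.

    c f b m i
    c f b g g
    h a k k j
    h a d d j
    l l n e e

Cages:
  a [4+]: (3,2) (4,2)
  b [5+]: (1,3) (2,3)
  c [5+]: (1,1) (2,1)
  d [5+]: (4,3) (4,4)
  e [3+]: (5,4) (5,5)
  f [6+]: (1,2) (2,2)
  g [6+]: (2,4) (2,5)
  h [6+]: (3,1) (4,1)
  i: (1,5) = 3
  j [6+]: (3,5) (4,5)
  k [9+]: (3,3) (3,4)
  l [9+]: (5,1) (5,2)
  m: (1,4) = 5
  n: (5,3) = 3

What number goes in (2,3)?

4

Cage m is given, leaving (1,4) = 5.
Cage i is given, which forces (1,5) = 3.
5 is placed in column 4, which forces (3,4) = 4.
Cage n is given, so (5,3) = 3.
Row 3 already has 4, leaving (3,3) = 5.
In row 2, 3 can only go at (2,1), so (2,1) = 3.
The two cells of cage c must have sum 5; hence (1,1) = 2.
2 is placed in column 1, leaving (3,1) = 1.
1 is placed in row 3, which forces (3,2) = 3.
1 is placed in row 3, leaving (3,5) = 2.
3 is placed in column 2, so (4,2) = 1.
1 is placed in row 4, which forces (4,4) = 3.
2 is placed in column 5, so (5,5) = 1.
1 is placed in column 2; hence (1,2) = 4.
4 is placed in row 1, so (1,3) = 1.
Cage f needs two cells with sum 6, so (2,2) = 2.
1 is placed in column 3, which forces (2,3) = 4.
2 is placed in row 2, which forces (2,4) = 1.
Row 2 now contains 4, so (2,5) = 5.
Cage h's pair has sum 6, so (4,1) = 5.
The two cells of cage d must have sum 5, so (4,3) = 2.
Cage j needs two cells with sum 6, which forces (4,5) = 4.
5 is placed in column 1, so (5,1) = 4.
4 is placed in column 2, leaving (5,2) = 5.
1 is placed in row 5, so (5,4) = 2.
Filled in: 2 4 1 5 3 / 3 2 4 1 5 / 1 3 5 4 2 / 5 1 2 3 4 / 4 5 3 2 1.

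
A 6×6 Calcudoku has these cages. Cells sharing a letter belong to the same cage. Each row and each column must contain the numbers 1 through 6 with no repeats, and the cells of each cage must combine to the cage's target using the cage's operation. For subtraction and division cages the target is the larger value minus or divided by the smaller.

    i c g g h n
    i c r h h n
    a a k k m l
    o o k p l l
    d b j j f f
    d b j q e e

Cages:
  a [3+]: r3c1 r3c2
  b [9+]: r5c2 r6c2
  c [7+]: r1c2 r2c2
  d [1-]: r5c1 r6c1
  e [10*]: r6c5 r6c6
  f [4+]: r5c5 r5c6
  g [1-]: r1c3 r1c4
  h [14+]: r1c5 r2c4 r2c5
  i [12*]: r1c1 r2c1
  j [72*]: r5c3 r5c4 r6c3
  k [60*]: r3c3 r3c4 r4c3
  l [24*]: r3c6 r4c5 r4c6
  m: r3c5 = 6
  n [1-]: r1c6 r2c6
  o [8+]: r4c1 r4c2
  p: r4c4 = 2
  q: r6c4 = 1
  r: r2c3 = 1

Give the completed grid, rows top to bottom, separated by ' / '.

6 1 3 4 5 2 / 2 6 1 5 4 3 / 1 2 5 3 6 4 / 5 3 4 2 1 6 / 4 5 2 6 3 1 / 3 4 6 1 2 5

R is a freebie, leaving r2c3 = 1.
Cage m is a single given cell; hence r3c5 = 6.
Cage p is a single given cell, which forces r4c4 = 2.
Q is a freebie, so r6c4 = 1.
In row 4, 1 can only go at r4c5, so r4c5 = 1.
Cage l needs product 24, leaving r3c6 = 4.
Cage l needs product 24; hence r4c6 = 6.
Column 5 already has 1, so r5c5 = 3.
Cage f's pair has sum 4, so r5c6 = 1.
Column 5 now contains 3, which forces r1c5 = 5.
Cage h needs sum 14, leaving r2c4 = 5.
Cage h needs sum 14, so r2c5 = 4.
Column 4 now contains 5, which forces r3c4 = 3.
Cage k needs product 60, leaving r4c3 = 4.
5 is placed in column 5; hence r6c5 = 2.
Row 6 already has 2, which forces r6c6 = 5.
Cage g's pair has difference 1; hence r1c3 = 3.
The two cells of cage g must have difference 1, so r1c4 = 4.
Row 1 now contains 3, leaving r1c6 = 2.
Column 6 already has 2, leaving r2c6 = 3.
Row 3 already has 3; hence r3c3 = 5.
Column 4 already has 4; hence r5c4 = 6.
Column 3 now contains 3, leaving r6c3 = 6.
Row 1 now contains 2, leaving r1c1 = 6.
Row 1 already has 4, which forces r1c2 = 1.
The two cells of cage i must have product 12, which forces r2c1 = 2.
Row 2 already has 3, which forces r2c2 = 6.
Column 1 already has 2, so r3c1 = 1.
Column 2 now contains 1, so r3c2 = 2.
Row 5 already has 6, so r5c2 = 5.
Row 5 already has 6, which forces r5c3 = 2.
Cage b needs two cells with sum 9; hence r6c2 = 4.
The two cells of cage o must have sum 8, leaving r4c1 = 5.
Column 2 now contains 5, which forces r4c2 = 3.
Row 5 now contains 5, leaving r5c1 = 4.
Row 6 already has 4; hence r6c1 = 3.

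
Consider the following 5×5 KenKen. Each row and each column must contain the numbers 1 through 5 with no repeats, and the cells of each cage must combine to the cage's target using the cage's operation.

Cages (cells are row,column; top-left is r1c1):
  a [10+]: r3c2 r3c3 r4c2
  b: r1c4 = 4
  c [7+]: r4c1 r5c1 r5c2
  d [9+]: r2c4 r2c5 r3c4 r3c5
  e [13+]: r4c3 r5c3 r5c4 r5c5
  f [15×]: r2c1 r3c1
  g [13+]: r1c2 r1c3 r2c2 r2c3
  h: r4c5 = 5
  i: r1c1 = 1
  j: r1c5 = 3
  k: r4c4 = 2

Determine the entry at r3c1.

5

Cage i is a single given cell, leaving r1c1 = 1.
Cage b is a single given cell; hence r1c4 = 4.
Cage j is given, so r1c5 = 3.
K is a freebie, leaving r4c4 = 2.
H is a freebie; hence r4c5 = 5.
The 3 cells of cage c must have sum 7, leaving r4c1 = 4.
Cage c needs sum 7, which forces r5c1 = 2.
Cage c needs sum 7, which forces r5c2 = 1.
1 is placed in row 5, so r5c5 = 4.
Column 2 already has 1, leaving r4c2 = 3.
Cage e needs sum 13, so r4c3 = 1.
The only place for 3 in row 2 is r2c1.
3 is placed in column 1; hence r3c1 = 5.
Row 3 now contains 5; hence r3c4 = 1.
Row 3 already has 1, so r3c5 = 2.
Column 4 now contains 1; hence r2c4 = 5.
2 is placed in column 5, so r2c5 = 1.
Row 3 now contains 2, which forces r3c2 = 4.
Row 3 now contains 2, so r3c3 = 3.
Column 3 now contains 3, leaving r5c3 = 5.
Column 4 now contains 5; hence r5c4 = 3.
Cage g needs sum 13, leaving r1c2 = 5.
Column 3 now contains 5, leaving r1c3 = 2.
Column 2 now contains 4, which forces r2c2 = 2.
Cage g has sum 13, leaving r2c3 = 4.
Completed grid: 1 5 2 4 3 / 3 2 4 5 1 / 5 4 3 1 2 / 4 3 1 2 5 / 2 1 5 3 4.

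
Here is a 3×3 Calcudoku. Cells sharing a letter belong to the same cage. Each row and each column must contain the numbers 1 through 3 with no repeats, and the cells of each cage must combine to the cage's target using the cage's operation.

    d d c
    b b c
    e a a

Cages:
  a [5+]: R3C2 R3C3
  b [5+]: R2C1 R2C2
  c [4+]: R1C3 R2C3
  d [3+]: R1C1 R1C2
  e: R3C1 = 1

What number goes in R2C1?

3

E is a freebie, so R3C1 = 1.
1 is placed in column 1, so R1C1 = 2.
Cage d's pair has sum 3; hence R1C2 = 1.
Row 1 now contains 1, which forces R1C3 = 3.
2 is placed in column 1, which forces R2C1 = 3.
3 is placed in row 2, leaving R2C2 = 2.
3 is placed in column 3, leaving R2C3 = 1.
2 is placed in column 2; hence R3C2 = 3.
3 is placed in column 3, which forces R3C3 = 2.
Completed grid: 2 1 3 / 3 2 1 / 1 3 2.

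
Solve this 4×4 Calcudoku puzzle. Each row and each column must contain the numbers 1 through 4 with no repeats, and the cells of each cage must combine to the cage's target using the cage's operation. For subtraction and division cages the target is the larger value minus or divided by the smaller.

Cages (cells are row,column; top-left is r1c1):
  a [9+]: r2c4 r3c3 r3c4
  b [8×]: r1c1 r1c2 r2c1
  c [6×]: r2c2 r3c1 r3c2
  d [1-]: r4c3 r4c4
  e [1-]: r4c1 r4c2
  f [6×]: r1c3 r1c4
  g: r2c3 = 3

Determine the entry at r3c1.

Cage g is given, leaving r2c3 = 3.
Column 3 already has 3, so r1c3 = 2.
The two cells of cage f must have product 6, leaving r1c4 = 3.
Column 3 already has 2, so r3c3 = 4.
Column 4 now contains 3, which forces r3c4 = 1.
Column 3 already has 4, so r4c3 = 1.
Column 4 already has 1; hence r4c4 = 2.
Cage b has product 8; hence r2c1 = 2.
Cage c needs product 6, so r2c2 = 1.
Column 4 now contains 2; hence r2c4 = 4.
2 is placed in column 1, leaving r3c1 = 3.
Row 3 already has 3, which forces r3c2 = 2.
Column 1 now contains 3, which forces r4c1 = 4.
Row 4 already has 4, leaving r4c2 = 3.
4 is placed in column 1; hence r1c1 = 1.
Column 2 now contains 1, which forces r1c2 = 4.
Filled in: 1 4 2 3 / 2 1 3 4 / 3 2 4 1 / 4 3 1 2.

3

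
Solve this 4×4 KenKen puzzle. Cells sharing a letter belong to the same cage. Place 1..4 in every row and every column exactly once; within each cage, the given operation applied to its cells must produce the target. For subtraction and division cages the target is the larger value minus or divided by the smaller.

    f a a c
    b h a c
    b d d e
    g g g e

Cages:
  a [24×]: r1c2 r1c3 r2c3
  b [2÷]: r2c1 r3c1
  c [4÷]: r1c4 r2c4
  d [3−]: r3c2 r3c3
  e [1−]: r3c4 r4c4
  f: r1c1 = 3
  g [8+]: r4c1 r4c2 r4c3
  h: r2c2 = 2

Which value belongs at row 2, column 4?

F is a freebie, so r1c1 = 3.
Cage h is a single given cell, leaving r2c2 = 2.
2 is placed in column 2, leaving r1c2 = 4.
Cage a needs product 24, so r1c3 = 2.
Row 1 now contains 4, which forces r1c4 = 1.
The 3 cells of cage a must have product 24, which forces r2c3 = 3.
Column 4 now contains 1, leaving r2c4 = 4.
Cage b needs two cells with quotient 2, leaving r3c1 = 2.
Column 2 already has 4, leaving r3c2 = 1.
1 is placed in row 3, leaving r3c3 = 4.
Row 3 now contains 2, which forces r3c4 = 3.
1 is placed in column 2; hence r4c2 = 3.
Column 3 already has 4, leaving r4c3 = 1.
Column 4 now contains 3, which forces r4c4 = 2.
4 is placed in row 2; hence r2c1 = 1.
Row 4 already has 1, so r4c1 = 4.
Filled in: 3 4 2 1 / 1 2 3 4 / 2 1 4 3 / 4 3 1 2.

4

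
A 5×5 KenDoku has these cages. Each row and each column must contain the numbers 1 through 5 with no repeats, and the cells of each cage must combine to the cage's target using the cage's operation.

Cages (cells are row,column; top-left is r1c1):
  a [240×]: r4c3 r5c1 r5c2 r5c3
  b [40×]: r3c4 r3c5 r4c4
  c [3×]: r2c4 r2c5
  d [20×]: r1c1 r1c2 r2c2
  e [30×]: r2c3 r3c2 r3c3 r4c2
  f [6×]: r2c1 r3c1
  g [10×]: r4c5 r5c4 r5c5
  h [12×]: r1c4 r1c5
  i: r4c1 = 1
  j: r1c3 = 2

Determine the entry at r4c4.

J is a freebie; hence r1c3 = 2.
Cage i is a single given cell, leaving r4c1 = 1.
The 4 cells of cage a must have product 240; hence r4c3 = 4.
In row 1, 1 can only go at r1c2, so r1c2 = 1.
The only place for 5 in row 1 is r1c1.
Cage d needs product 20, leaving r2c2 = 4.
Cage a needs product 240, leaving r5c1 = 4.
In row 2, 2 can only go at r2c1, so r2c1 = 2.
Column 1 already has 2; hence r3c1 = 3.
The only place for 5 in row 2 is r2c3.
Cage e has product 30, leaving r3c2 = 2.
Column 3 now contains 5; hence r3c3 = 1.
Cage e has product 30, so r4c2 = 3.
Cage a has product 240; hence r5c2 = 5.
Column 3 now contains 5; hence r5c3 = 3.
The 3 cells of cage b must have product 40, which forces r4c4 = 2.
The 3 cells of cage g must have product 10, leaving r4c5 = 5.
2 is placed in column 4, leaving r5c4 = 1.
1 is placed in row 5, so r5c5 = 2.
Column 4 already has 1; hence r2c4 = 3.
The two cells of cage c must have product 3, leaving r2c5 = 1.
Cage b needs product 40, so r3c4 = 5.
Column 5 now contains 5, leaving r3c5 = 4.
Column 4 now contains 3, which forces r1c4 = 4.
Column 5 now contains 4, which forces r1c5 = 3.
Completed grid: 5 1 2 4 3 / 2 4 5 3 1 / 3 2 1 5 4 / 1 3 4 2 5 / 4 5 3 1 2.

2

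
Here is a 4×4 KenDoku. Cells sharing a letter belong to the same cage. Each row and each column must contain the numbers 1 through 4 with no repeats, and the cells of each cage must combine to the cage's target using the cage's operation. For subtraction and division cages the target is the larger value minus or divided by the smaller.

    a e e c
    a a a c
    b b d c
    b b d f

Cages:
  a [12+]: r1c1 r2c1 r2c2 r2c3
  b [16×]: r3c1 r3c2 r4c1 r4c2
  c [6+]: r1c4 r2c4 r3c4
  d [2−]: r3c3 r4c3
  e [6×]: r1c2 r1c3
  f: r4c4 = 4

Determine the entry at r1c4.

Cage f is given, which forces r4c4 = 4.
In row 1, 1 can only go at r1c4, so r1c4 = 1.
The only place for 4 in row 1 is r1c1.
Column 1 already has 4; hence r3c1 = 2.
Cage b needs product 16, leaving r3c2 = 4.
Row 3 now contains 2, so r3c4 = 3.
Cage b has product 16, which forces r4c1 = 1.
Cage b needs product 16, leaving r4c2 = 2.
Row 4 already has 2, which forces r4c3 = 3.
2 is placed in column 2, which forces r1c2 = 3.
3 is placed in column 3; hence r1c3 = 2.
1 is placed in column 1, leaving r2c1 = 3.
The 4 cells of cage a must have sum 12, which forces r2c2 = 1.
Cage a needs sum 12, leaving r2c3 = 4.
Column 4 now contains 3, which forces r2c4 = 2.
3 is placed in row 3, so r3c3 = 1.
The full grid is 4 3 2 1 / 3 1 4 2 / 2 4 1 3 / 1 2 3 4.

1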